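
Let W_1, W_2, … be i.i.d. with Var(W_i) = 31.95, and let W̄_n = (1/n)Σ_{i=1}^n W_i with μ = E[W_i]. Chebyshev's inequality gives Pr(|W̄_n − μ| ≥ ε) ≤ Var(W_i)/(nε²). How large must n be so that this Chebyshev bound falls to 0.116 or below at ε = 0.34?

Require 31.95/(n·0.34²) ≤ 0.116, i.e. n ≥ 31.95/(0.116·0.34²) = 2382.621.
The smallest integer n is 2383.

2383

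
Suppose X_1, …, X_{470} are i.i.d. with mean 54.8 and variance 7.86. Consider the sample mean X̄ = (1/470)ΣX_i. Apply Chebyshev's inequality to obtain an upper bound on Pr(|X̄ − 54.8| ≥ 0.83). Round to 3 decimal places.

Var(X̄) = Var(X_i)/n = 7.86/470 = 0.016723.
Chebyshev: Pr(|X̄ − 54.8| ≥ 0.83) ≤ Var(X̄)/(0.83)² = 7.86/(470·0.83²) = 0.0243.

0.024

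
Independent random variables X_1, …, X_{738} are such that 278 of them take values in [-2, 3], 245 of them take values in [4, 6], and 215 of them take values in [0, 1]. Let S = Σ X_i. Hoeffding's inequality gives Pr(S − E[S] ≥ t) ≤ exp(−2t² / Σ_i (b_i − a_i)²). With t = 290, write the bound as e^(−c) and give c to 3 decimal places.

Σ(b_i − a_i)² = 278·5² + 245·2² + 215·1² = 8145.
c = 2t² / 8145 = 2·290² / 8145 = 20.6507.

20.651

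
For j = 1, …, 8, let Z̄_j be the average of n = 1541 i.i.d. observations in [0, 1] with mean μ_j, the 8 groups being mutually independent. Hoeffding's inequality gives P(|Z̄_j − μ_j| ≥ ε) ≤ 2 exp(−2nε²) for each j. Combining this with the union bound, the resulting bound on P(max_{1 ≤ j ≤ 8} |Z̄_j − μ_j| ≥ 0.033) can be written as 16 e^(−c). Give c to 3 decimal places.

3.356

Union bound over the 8 events: P(max_{1 ≤ j ≤ 8} |Z̄_j − μ_j| ≥ 0.033) ≤ 8·2·exp(−2nε²) = 16 exp(−2·1541·0.033²).
So c = 2·1541·0.033² = 3.3563.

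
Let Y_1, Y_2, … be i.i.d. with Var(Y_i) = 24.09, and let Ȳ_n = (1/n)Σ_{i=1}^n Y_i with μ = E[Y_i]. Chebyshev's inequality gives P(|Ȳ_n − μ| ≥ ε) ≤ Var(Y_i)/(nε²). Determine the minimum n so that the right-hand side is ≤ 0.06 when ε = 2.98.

Require 24.09/(n·2.98²) ≤ 0.06, i.e. n ≥ 24.09/(0.06·2.98²) = 45.212.
The smallest integer n is 46.

46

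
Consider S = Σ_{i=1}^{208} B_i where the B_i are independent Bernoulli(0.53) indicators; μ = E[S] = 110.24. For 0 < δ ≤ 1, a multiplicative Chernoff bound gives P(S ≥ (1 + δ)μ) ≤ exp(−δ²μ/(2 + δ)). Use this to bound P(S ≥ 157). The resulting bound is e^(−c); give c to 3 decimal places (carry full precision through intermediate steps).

Write 157 = (1 + δ)μ, so δ = 157/110.24 − 1 = 0.4241655…
Then the exponent is δ²μ/(2 + δ) = (157 − μ)² / (μ·(2 + δ)) = 8.181775.

8.182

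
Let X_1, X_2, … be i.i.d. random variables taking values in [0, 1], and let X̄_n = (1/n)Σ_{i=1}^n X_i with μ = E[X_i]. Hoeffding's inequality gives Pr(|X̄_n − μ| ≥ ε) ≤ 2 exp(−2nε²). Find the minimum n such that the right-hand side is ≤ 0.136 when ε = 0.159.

Require 2·exp(−2nε²) ≤ 0.136, i.e. 2nε² ≥ ln(2/0.136) = 2.688248.
So n ≥ 2.688248 / (2·0.159²) = 53.167.
The smallest integer n is 54.

54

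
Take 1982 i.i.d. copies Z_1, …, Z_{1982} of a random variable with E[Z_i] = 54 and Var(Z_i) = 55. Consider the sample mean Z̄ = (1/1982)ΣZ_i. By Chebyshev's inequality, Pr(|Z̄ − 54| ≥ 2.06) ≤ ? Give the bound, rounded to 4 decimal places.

0.0065

Var(Z̄) = Var(Z_i)/n = 55/1982 = 0.02775.
Chebyshev: Pr(|Z̄ − 54| ≥ 2.06) ≤ Var(Z̄)/(2.06)² = 55/(1982·2.06²) = 0.0065.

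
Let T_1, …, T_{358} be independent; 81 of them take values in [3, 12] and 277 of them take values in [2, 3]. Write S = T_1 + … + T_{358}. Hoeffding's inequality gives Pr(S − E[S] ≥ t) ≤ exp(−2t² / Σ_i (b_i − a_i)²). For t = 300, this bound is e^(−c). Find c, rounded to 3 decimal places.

Σ(b_i − a_i)² = 81·9² + 277·1² = 6838.
c = 2t² / 6838 = 2·300² / 6838 = 26.3235.

26.323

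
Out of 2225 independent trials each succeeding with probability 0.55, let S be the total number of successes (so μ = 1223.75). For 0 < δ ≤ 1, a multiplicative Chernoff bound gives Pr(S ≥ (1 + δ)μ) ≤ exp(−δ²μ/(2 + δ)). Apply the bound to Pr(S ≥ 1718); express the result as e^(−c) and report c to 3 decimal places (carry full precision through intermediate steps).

83.040

Write 1718 = (1 + δ)μ, so δ = 1718/1223.75 − 1 = 0.4038815…
Then the exponent is δ²μ/(2 + δ) = (1718 − μ)² / (μ·(2 + δ)) = 83.040048.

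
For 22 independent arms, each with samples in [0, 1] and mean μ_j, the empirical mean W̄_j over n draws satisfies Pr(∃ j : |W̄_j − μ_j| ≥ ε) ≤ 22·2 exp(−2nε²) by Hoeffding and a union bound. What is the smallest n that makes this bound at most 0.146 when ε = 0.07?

583

Need 2·22·exp(−2nε²) ≤ 0.146, i.e. exp(−2nε²) ≤ 0.146/44.
So 2nε² ≥ ln(44/0.146) = 5.708338.
Hence n ≥ 5.708338/(2·0.07²) = 582.483.
The smallest integer n is 583.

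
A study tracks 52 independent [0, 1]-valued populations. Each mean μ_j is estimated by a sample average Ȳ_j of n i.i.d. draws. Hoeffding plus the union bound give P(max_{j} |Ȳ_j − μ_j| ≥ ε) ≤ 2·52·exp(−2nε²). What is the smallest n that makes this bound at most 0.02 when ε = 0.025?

Need 2·52·exp(−2nε²) ≤ 0.02, i.e. exp(−2nε²) ≤ 0.02/104.
So 2nε² ≥ ln(104/0.02) = 8.556414.
Hence n ≥ 8.556414/(2·0.025²) = 6845.131.
The smallest integer n is 6846.

6846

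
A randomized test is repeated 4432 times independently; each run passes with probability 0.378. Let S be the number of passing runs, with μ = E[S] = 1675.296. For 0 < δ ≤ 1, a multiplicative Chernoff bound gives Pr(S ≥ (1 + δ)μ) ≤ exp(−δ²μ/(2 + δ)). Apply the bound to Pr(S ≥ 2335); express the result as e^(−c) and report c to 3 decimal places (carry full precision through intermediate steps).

108.523

Write 2335 = (1 + δ)μ, so δ = 2335/1675.296 − 1 = 0.3937835…
Then the exponent is δ²μ/(2 + δ) = (2335 − μ)² / (μ·(2 + δ)) = 108.523004.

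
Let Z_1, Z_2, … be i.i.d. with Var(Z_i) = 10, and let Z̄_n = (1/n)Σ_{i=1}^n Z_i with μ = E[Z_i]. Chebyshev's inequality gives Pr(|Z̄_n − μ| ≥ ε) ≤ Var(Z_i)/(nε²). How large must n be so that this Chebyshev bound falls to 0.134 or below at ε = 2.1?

17

Require 10/(n·2.1²) ≤ 0.134, i.e. n ≥ 10/(0.134·2.1²) = 16.922.
The smallest integer n is 17.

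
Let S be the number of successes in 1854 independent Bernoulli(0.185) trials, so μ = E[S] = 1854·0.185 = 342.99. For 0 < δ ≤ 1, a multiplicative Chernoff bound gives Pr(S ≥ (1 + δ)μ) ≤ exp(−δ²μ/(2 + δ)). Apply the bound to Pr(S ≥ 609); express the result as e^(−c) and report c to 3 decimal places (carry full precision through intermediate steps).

74.330

Write 609 = (1 + δ)μ, so δ = 609/342.99 − 1 = 0.775562…
Then the exponent is δ²μ/(2 + δ) = (609 − μ)² / (μ·(2 + δ)) = 74.329899.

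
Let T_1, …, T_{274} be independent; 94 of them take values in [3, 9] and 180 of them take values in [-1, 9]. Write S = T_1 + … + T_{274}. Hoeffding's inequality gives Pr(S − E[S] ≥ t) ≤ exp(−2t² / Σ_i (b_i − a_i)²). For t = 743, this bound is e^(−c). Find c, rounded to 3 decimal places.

Σ(b_i − a_i)² = 94·6² + 180·10² = 21384.
c = 2t² / 21384 = 2·743² / 21384 = 51.6320.

51.632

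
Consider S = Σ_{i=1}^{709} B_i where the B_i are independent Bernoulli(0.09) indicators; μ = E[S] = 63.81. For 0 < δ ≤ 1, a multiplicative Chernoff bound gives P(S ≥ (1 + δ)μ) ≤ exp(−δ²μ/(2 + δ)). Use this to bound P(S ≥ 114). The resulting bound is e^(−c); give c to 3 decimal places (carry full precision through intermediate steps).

14.167

Write 114 = (1 + δ)μ, so δ = 114/63.81 − 1 = 0.7865538…
Then the exponent is δ²μ/(2 + δ) = (114 − μ)² / (μ·(2 + δ)) = 14.167010.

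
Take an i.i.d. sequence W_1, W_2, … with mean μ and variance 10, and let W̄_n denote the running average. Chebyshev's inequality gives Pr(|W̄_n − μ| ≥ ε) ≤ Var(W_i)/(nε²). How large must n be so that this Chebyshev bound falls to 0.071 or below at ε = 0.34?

1219

Require 10/(n·0.34²) ≤ 0.071, i.e. n ≥ 10/(0.071·0.34²) = 1218.383.
The smallest integer n is 1219.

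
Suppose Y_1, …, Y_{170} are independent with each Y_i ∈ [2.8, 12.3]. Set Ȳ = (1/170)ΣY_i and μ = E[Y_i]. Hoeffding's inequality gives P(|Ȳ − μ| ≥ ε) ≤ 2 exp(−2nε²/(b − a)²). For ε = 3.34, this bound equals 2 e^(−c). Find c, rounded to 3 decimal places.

42.027

c = 2nε²/(b − a)² = 2·170·3.34² / 9.5² = 42.0266.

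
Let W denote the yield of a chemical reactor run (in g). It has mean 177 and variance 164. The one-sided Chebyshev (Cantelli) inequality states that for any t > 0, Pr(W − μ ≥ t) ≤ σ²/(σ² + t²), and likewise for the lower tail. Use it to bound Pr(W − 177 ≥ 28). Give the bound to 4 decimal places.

Here σ² = 164 and t = 28, so σ² + t² = 948.
Cantelli's bound: 164/948 = 0.1730.

0.1730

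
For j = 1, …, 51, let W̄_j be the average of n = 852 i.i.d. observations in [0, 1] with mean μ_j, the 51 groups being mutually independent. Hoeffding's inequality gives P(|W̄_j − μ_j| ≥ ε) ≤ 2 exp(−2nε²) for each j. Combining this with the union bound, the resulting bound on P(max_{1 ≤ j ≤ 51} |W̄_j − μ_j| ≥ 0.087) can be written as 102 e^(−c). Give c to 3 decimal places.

12.898

Union bound over the 51 events: P(max_{1 ≤ j ≤ 51} |W̄_j − μ_j| ≥ 0.087) ≤ 51·2·exp(−2nε²) = 102 exp(−2·852·0.087²).
So c = 2·852·0.087² = 12.8976.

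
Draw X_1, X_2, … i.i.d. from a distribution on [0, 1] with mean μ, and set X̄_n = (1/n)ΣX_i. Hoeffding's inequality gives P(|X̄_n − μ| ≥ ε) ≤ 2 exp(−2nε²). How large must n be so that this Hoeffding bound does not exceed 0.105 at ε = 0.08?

231

Require 2·exp(−2nε²) ≤ 0.105, i.e. 2nε² ≥ ln(2/0.105) = 2.946942.
So n ≥ 2.946942 / (2·0.08²) = 230.230.
The smallest integer n is 231.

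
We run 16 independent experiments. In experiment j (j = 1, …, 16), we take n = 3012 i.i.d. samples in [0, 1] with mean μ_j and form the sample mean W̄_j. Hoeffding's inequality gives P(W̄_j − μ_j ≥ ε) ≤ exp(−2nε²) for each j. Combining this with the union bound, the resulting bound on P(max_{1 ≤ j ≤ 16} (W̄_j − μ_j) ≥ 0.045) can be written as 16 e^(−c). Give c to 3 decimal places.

Union bound over the 16 events: P(max_{1 ≤ j ≤ 16} (W̄_j − μ_j) ≥ 0.045) ≤ 16·exp(−2nε²) = 16 exp(−2·3012·0.045²).
So c = 2·3012·0.045² = 12.1986.

12.199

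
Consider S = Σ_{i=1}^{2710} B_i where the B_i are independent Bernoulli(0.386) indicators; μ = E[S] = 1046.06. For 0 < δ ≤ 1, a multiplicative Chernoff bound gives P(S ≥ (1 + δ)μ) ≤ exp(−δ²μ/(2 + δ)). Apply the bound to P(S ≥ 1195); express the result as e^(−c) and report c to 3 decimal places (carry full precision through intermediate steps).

Write 1195 = (1 + δ)μ, so δ = 1195/1046.06 − 1 = 0.1423819…
Then the exponent is δ²μ/(2 + δ) = (1195 − μ)² / (μ·(2 + δ)) = 9.898496.

9.898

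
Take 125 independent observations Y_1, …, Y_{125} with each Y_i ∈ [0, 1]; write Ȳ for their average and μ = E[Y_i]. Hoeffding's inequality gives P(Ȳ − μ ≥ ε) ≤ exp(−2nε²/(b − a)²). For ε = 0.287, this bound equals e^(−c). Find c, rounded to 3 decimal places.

20.592

c = 2nε²/(b − a)² = 2·125·0.287² / 1² = 20.5922.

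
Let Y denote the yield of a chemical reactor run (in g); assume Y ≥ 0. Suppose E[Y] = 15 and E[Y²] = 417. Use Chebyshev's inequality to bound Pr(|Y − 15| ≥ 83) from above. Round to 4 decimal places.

0.0279

Var(Y) = E[Y²] − (E[Y])² = 417 − 225 = 192.
Chebyshev's inequality: Pr(|Y − μ| ≥ t) ≤ Var(Y)/t² = 192/6889 = 0.0279.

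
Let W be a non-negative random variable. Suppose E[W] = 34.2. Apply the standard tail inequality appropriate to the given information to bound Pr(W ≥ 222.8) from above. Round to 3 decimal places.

0.154

Only the mean of a non-negative variable is known, so Markov's inequality is the applicable tail bound.
Markov's inequality: for a non-negative random variable, Pr(W ≥ a) ≤ E[W]/a.
Here E[W] = 34.2 and a = 222.8, so the bound is 34.2/222.8 = 0.1535.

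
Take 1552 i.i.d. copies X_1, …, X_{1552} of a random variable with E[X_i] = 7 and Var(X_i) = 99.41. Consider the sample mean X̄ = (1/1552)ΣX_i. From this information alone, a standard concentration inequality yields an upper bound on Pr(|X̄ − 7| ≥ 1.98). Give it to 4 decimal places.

0.0163

With mean and variance of each term known, Chebyshev's inequality bounds the deviation of the sum (or sample mean).
Var(X̄) = Var(X_i)/n = 99.41/1552 = 0.064053.
Chebyshev: Pr(|X̄ − 7| ≥ 1.98) ≤ Var(X̄)/(1.98)² = 99.41/(1552·1.98²) = 0.0163.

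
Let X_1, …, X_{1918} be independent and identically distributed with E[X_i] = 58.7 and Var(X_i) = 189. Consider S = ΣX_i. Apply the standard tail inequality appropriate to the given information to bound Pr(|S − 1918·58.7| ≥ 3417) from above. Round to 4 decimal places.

With mean and variance of each term known, Chebyshev's inequality bounds the deviation of the sum (or sample mean).
Var(S) = n·Var(X_i) = 1918·189 = 362502.
Chebyshev: Pr(|S − 1918·58.7| ≥ 3417) ≤ Var(S)/3417² = 362502/11675889 = 0.0310.

0.0310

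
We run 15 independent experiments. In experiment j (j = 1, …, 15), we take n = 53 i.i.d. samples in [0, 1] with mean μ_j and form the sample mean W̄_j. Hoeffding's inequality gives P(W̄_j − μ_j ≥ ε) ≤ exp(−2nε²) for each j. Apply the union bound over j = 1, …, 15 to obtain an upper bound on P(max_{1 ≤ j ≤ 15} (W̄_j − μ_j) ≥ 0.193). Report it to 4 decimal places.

0.2893

Per-experiment Hoeffding bound: exp(−2·53·0.193²) = exp(−3.94839) = 0.019286.
Union bound over 15 events: 15·0.019286 = 0.28928.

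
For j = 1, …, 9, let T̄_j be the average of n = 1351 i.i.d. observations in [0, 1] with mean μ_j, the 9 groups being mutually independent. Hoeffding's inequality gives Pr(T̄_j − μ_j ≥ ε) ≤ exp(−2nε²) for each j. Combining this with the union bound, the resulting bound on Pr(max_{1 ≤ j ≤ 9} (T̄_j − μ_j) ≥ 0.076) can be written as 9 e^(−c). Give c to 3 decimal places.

15.607

Union bound over the 9 events: Pr(max_{1 ≤ j ≤ 9} (T̄_j − μ_j) ≥ 0.076) ≤ 9·exp(−2nε²) = 9 exp(−2·1351·0.076²).
So c = 2·1351·0.076² = 15.6068.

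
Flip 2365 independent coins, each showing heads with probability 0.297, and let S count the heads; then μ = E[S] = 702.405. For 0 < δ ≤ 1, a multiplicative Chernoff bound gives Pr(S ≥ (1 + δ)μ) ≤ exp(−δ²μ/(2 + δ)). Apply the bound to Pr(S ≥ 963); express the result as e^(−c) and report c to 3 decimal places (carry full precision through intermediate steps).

40.777

Write 963 = (1 + δ)μ, so δ = 963/702.405 − 1 = 0.3710039…
Then the exponent is δ²μ/(2 + δ) = (963 − μ)² / (μ·(2 + δ)) = 40.776720.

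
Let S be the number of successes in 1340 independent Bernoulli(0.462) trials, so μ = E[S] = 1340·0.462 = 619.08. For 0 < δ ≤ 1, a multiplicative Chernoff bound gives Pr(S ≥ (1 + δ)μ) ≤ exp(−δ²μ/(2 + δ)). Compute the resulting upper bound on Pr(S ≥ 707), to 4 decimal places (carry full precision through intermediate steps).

Write 707 = (1 + δ)μ, so δ = 707/619.08 − 1 = 0.1420172…
Then the exponent is δ²μ/(2 + δ) = (707 − μ)² / (μ·(2 + δ)) = 5.829155.
Bound = exp(−5.829155) = 0.00294.

0.0029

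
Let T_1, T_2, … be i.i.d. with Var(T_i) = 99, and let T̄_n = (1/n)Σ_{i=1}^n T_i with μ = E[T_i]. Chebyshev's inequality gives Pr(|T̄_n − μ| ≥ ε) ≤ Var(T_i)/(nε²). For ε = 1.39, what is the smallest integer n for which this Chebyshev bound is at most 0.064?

Require 99/(n·1.39²) ≤ 0.064, i.e. n ≥ 99/(0.064·1.39²) = 800.618.
The smallest integer n is 801.

801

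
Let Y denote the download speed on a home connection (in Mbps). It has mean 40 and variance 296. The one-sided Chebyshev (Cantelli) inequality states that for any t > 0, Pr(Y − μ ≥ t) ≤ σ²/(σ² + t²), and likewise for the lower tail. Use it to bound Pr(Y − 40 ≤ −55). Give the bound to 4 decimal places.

0.0891

Here σ² = 296 and t = 55, so σ² + t² = 3321.
Cantelli's bound: 296/3321 = 0.0891.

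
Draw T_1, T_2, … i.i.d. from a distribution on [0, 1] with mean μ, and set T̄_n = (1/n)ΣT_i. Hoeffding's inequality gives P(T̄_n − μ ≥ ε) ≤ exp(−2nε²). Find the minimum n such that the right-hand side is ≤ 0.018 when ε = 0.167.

Require exp(−2nε²) ≤ 0.018, i.e. 2nε² ≥ ln(1/0.018) = 4.017384.
So n ≥ 4.017384 / (2·0.167²) = 72.025.
The smallest integer n is 73.

73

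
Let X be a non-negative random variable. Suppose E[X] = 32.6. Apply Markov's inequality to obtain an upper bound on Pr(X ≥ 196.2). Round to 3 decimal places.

Markov's inequality: for a non-negative random variable, Pr(X ≥ a) ≤ E[X]/a.
Here E[X] = 32.6 and a = 196.2, so the bound is 32.6/196.2 = 0.1662.

0.166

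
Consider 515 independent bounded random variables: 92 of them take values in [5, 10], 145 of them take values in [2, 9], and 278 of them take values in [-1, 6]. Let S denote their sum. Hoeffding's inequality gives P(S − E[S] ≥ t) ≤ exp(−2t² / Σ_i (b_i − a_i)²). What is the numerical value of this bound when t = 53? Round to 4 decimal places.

0.7835

Σ(b_i − a_i)² = 92·5² + 145·7² + 278·7² = 23027.
Exponent = 2·53² / 23027 = 0.24397.
Bound = exp(−0.24397) = 0.78351.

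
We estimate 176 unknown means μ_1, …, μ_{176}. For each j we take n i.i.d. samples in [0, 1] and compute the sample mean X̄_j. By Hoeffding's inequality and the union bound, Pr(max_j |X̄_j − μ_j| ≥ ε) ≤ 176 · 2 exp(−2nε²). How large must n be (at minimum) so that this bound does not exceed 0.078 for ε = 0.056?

1342

Need 2·176·exp(−2nε²) ≤ 0.078, i.e. exp(−2nε²) ≤ 0.078/352.
So 2nε² ≥ ln(352/0.078) = 8.414678.
Hence n ≥ 8.414678/(2·0.056²) = 1341.626.
The smallest integer n is 1342.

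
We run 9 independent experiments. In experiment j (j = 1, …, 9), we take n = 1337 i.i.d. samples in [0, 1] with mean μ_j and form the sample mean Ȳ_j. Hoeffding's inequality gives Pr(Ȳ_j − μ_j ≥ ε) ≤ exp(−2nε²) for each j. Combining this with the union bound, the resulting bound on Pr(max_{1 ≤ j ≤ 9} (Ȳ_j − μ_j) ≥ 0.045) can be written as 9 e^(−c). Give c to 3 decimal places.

Union bound over the 9 events: Pr(max_{1 ≤ j ≤ 9} (Ȳ_j − μ_j) ≥ 0.045) ≤ 9·exp(−2nε²) = 9 exp(−2·1337·0.045²).
So c = 2·1337·0.045² = 5.4149.

5.415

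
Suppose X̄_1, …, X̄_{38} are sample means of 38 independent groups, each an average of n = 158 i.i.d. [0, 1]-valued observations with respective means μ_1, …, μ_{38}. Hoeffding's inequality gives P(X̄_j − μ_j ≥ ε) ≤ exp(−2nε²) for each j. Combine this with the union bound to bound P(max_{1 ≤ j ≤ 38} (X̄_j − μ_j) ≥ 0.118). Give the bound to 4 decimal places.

Per-experiment Hoeffding bound: exp(−2·158·0.118²) = exp(−4.39998) = 0.012278.
Union bound over 38 events: 38·0.012278 = 0.46655.

0.4665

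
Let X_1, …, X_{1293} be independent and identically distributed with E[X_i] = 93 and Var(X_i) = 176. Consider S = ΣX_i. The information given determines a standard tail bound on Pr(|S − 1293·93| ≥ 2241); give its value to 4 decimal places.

With mean and variance of each term known, Chebyshev's inequality bounds the deviation of the sum (or sample mean).
Var(S) = n·Var(X_i) = 1293·176 = 227568.
Chebyshev: Pr(|S − 1293·93| ≥ 2241) ≤ Var(S)/2241² = 227568/5022081 = 0.0453.

0.0453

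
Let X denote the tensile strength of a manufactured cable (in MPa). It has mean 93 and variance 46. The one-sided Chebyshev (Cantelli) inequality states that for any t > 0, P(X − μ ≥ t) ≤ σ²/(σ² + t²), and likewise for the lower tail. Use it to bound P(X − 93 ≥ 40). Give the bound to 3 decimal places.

0.028

Here σ² = 46 and t = 40, so σ² + t² = 1646.
Cantelli's bound: 46/1646 = 0.0279.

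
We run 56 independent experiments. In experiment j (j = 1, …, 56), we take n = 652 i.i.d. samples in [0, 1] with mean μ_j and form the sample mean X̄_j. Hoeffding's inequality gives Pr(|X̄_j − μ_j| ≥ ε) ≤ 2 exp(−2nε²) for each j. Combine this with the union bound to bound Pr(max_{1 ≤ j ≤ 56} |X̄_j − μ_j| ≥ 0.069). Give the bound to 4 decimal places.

Per-experiment Hoeffding bound: 2·exp(−2·652·0.069²) = 2·exp(−6.20834) = 0.0040251.
Union bound over 56 events: 56·0.0040251 = 0.22541.

0.2254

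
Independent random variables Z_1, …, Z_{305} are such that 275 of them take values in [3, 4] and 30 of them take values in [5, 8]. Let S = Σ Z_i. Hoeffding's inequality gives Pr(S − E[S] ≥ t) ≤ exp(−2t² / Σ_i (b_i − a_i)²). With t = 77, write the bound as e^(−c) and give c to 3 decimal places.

Σ(b_i − a_i)² = 275·1² + 30·3² = 545.
c = 2t² / 545 = 2·77² / 545 = 21.7578.

21.758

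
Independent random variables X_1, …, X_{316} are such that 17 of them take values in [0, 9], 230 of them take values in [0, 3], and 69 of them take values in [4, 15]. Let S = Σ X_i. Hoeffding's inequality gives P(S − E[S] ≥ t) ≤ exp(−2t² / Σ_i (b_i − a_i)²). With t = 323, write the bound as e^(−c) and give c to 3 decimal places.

17.689

Σ(b_i − a_i)² = 17·9² + 230·3² + 69·11² = 11796.
c = 2t² / 11796 = 2·323² / 11796 = 17.6889.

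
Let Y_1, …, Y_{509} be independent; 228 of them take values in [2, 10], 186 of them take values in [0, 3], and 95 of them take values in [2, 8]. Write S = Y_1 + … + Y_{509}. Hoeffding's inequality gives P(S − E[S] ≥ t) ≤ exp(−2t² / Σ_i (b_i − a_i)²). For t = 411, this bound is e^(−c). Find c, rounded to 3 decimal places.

17.162

Σ(b_i − a_i)² = 228·8² + 186·3² + 95·6² = 19686.
c = 2t² / 19686 = 2·411² / 19686 = 17.1615.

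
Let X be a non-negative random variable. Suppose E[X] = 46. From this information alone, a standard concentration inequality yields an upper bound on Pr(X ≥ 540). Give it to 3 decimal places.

Only the mean of a non-negative variable is known, so Markov's inequality is the applicable tail bound.
Markov's inequality: for a non-negative random variable, Pr(X ≥ a) ≤ E[X]/a.
Here E[X] = 46 and a = 540, so the bound is 46/540 = 0.0852.

0.085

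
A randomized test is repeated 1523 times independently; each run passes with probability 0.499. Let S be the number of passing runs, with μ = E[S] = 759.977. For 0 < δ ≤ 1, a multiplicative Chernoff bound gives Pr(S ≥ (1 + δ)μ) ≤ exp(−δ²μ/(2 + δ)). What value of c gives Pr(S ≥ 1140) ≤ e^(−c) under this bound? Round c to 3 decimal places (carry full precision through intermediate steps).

76.010

Write 1140 = (1 + δ)μ, so δ = 1140/759.977 − 1 = 0.5000454…
Then the exponent is δ²μ/(2 + δ) = (1140 − μ)² / (μ·(2 + δ)) = 76.010120.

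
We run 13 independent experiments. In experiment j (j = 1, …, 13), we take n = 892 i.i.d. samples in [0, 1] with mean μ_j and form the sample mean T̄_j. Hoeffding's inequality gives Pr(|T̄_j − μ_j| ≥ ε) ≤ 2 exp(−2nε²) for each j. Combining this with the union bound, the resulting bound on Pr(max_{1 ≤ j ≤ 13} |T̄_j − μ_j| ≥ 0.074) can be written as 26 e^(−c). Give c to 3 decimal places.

9.769

Union bound over the 13 events: Pr(max_{1 ≤ j ≤ 13} |T̄_j − μ_j| ≥ 0.074) ≤ 13·2·exp(−2nε²) = 26 exp(−2·892·0.074²).
So c = 2·892·0.074² = 9.7692.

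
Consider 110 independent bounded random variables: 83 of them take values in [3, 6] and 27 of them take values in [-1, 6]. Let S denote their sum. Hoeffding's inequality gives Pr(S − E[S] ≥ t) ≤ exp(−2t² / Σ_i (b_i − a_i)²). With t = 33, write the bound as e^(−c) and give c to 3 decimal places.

Σ(b_i − a_i)² = 83·3² + 27·7² = 2070.
c = 2t² / 2070 = 2·33² / 2070 = 1.0522.

1.052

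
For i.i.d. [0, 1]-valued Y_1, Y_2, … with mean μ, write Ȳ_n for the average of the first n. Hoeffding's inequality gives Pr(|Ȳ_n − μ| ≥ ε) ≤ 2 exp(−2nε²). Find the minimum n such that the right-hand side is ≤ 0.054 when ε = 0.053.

Require 2·exp(−2nε²) ≤ 0.054, i.e. 2nε² ≥ ln(2/0.054) = 3.611918.
So n ≥ 3.611918 / (2·0.053²) = 642.919.
The smallest integer n is 643.

643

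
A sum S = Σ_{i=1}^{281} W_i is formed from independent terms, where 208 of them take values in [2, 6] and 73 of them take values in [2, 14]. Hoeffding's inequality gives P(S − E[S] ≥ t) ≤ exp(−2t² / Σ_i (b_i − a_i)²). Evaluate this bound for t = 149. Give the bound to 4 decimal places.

Σ(b_i − a_i)² = 208·4² + 73·12² = 13840.
Exponent = 2·149² / 13840 = 3.20824.
Bound = exp(−3.20824) = 0.04043.

0.0404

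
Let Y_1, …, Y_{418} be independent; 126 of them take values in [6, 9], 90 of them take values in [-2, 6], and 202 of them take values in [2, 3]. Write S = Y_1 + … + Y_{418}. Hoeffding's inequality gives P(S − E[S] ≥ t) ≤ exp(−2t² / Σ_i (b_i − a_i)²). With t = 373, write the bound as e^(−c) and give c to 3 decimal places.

39.213

Σ(b_i − a_i)² = 126·3² + 90·8² + 202·1² = 7096.
c = 2t² / 7096 = 2·373² / 7096 = 39.2134.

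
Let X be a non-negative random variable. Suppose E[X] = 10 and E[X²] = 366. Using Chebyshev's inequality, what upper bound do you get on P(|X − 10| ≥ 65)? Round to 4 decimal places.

0.0630

Var(X) = E[X²] − (E[X])² = 366 − 100 = 266.
Chebyshev's inequality: P(|X − μ| ≥ t) ≤ Var(X)/t² = 266/4225 = 0.0630.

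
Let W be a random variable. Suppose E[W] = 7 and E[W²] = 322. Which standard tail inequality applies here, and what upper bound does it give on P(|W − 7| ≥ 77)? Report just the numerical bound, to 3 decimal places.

0.046

The first two moments determine the variance, so Chebyshev's inequality is the sharpest standard bound available.
Var(W) = E[W²] − (E[W])² = 322 − 49 = 273.
Chebyshev's inequality: P(|W − μ| ≥ t) ≤ Var(W)/t² = 273/5929 = 0.0460.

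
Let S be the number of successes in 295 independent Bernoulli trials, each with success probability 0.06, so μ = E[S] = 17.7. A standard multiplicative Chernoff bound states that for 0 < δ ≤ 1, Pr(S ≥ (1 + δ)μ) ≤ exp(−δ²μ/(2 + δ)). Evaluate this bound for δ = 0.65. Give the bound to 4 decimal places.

Exponent = δ²μ/(2 + δ) = 0.65²·17.7/2.65 = 2.8220.
Bound = exp(−2.8220) = 0.05949.

0.0595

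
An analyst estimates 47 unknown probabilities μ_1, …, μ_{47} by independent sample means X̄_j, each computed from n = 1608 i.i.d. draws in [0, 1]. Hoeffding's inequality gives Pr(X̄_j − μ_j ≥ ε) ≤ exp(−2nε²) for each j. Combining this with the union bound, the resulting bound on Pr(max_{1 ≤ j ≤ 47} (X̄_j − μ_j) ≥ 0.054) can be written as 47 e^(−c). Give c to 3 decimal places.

Union bound over the 47 events: Pr(max_{1 ≤ j ≤ 47} (X̄_j − μ_j) ≥ 0.054) ≤ 47·exp(−2nε²) = 47 exp(−2·1608·0.054²).
So c = 2·1608·0.054² = 9.3779.

9.378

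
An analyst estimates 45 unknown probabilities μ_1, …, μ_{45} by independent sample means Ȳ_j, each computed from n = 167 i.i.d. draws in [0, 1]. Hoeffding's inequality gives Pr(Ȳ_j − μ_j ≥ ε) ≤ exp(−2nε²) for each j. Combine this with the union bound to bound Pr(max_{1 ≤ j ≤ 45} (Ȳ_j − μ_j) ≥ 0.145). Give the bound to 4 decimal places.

Per-experiment Hoeffding bound: exp(−2·167·0.145²) = exp(−7.02235) = 0.00089173.
Union bound over 45 events: 45·0.00089173 = 0.04013.

0.0401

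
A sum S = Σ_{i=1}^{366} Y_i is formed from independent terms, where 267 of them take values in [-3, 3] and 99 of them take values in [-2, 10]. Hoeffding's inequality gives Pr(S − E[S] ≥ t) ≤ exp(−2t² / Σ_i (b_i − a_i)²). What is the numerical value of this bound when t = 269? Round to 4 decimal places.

Σ(b_i − a_i)² = 267·6² + 99·12² = 23868.
Exponent = 2·269² / 23868 = 6.06343.
Bound = exp(−6.06343) = 0.00233.

0.0023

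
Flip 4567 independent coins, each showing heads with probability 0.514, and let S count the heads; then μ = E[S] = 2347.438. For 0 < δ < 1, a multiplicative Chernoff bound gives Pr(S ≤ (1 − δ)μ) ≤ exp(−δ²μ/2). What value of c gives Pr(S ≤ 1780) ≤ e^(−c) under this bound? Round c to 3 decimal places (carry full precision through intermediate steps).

68.582

Write 1780 = (1 − δ)μ, so δ = 1 − 1780/2347.438 = 0.2417265…
Then the exponent is δ²μ/2 = (μ − 1780)²/(2μ) = 68.582404.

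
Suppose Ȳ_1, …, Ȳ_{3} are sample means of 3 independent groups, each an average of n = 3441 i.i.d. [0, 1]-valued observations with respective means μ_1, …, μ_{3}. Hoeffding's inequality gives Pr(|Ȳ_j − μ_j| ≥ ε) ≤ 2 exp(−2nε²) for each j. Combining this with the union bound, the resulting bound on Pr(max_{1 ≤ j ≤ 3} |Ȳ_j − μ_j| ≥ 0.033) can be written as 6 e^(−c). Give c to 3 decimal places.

Union bound over the 3 events: Pr(max_{1 ≤ j ≤ 3} |Ȳ_j − μ_j| ≥ 0.033) ≤ 3·2·exp(−2nε²) = 6 exp(−2·3441·0.033²).
So c = 2·3441·0.033² = 7.4945.

7.494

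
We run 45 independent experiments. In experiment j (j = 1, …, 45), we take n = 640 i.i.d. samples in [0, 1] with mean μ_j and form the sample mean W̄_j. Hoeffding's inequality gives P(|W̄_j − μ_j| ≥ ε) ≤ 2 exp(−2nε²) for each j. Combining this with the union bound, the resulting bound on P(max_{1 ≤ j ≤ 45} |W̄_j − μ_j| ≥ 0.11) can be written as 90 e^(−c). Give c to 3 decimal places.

15.488

Union bound over the 45 events: P(max_{1 ≤ j ≤ 45} |W̄_j − μ_j| ≥ 0.11) ≤ 45·2·exp(−2nε²) = 90 exp(−2·640·0.11²).
So c = 2·640·0.11² = 15.4880.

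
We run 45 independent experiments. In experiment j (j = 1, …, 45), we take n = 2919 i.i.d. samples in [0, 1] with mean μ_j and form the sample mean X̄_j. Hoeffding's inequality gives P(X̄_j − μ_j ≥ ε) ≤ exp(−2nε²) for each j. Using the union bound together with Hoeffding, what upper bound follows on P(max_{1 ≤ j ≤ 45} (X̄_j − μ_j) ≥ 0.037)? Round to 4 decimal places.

Per-experiment Hoeffding bound: exp(−2·2919·0.037²) = exp(−7.99222) = 0.00033808.
Union bound over 45 events: 45·0.00033808 = 0.01521.

0.0152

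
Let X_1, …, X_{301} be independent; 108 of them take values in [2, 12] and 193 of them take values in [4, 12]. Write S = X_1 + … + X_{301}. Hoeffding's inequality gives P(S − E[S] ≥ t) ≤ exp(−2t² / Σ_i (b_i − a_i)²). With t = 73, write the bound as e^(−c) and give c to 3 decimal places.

0.460

Σ(b_i − a_i)² = 108·10² + 193·8² = 23152.
c = 2t² / 23152 = 2·73² / 23152 = 0.4603.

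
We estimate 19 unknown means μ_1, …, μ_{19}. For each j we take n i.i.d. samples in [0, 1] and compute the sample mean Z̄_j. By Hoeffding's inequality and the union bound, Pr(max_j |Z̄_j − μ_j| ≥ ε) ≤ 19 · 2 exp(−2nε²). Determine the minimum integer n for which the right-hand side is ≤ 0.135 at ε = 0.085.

Need 2·19·exp(−2nε²) ≤ 0.135, i.e. exp(−2nε²) ≤ 0.135/38.
So 2nε² ≥ ln(38/0.135) = 5.640067.
Hence n ≥ 5.640067/(2·0.085²) = 390.316.
The smallest integer n is 391.

391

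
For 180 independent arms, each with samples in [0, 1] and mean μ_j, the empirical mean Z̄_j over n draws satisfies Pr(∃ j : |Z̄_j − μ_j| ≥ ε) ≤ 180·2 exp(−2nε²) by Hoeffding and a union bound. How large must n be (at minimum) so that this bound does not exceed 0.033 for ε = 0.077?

Need 2·180·exp(−2nε²) ≤ 0.033, i.e. exp(−2nε²) ≤ 0.033/360.
So 2nε² ≥ ln(360/0.033) = 9.297352.
Hence n ≥ 9.297352/(2·0.077²) = 784.057.
The smallest integer n is 785.

785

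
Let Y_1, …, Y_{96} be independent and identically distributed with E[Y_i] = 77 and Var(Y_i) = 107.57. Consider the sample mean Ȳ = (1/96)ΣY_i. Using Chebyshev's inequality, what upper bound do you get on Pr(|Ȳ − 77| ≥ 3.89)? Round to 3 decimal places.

Var(Ȳ) = Var(Y_i)/n = 107.57/96 = 1.1205.
Chebyshev: Pr(|Ȳ − 77| ≥ 3.89) ≤ Var(Ȳ)/(3.89)² = 107.57/(96·3.89²) = 0.0740.

0.074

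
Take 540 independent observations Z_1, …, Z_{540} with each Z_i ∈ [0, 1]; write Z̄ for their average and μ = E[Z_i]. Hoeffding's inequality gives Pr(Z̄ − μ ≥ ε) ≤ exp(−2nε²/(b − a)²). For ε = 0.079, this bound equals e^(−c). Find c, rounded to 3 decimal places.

6.740

c = 2nε²/(b − a)² = 2·540·0.079² / 1² = 6.7403.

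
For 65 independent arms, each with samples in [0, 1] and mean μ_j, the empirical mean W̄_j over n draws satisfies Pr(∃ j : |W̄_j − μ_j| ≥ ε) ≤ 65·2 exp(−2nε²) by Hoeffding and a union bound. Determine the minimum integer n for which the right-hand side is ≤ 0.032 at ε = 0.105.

Need 2·65·exp(−2nε²) ≤ 0.032, i.e. exp(−2nε²) ≤ 0.032/130.
So 2nε² ≥ ln(130/0.032) = 8.309554.
Hence n ≥ 8.309554/(2·0.105²) = 376.851.
The smallest integer n is 377.

377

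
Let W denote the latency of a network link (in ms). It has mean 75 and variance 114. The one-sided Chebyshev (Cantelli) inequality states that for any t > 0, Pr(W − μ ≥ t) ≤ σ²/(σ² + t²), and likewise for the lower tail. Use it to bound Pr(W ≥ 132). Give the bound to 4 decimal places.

Here σ² = 114 and t = 57, so σ² + t² = 3363.
Cantelli's bound: 114/3363 = 0.0339.

0.0339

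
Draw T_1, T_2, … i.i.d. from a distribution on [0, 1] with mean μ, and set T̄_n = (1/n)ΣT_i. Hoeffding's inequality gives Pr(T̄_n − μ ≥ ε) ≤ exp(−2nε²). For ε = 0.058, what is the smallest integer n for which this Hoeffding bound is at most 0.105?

Require exp(−2nε²) ≤ 0.105, i.e. 2nε² ≥ ln(1/0.105) = 2.253795.
So n ≥ 2.253795 / (2·0.058²) = 334.987.
The smallest integer n is 335.

335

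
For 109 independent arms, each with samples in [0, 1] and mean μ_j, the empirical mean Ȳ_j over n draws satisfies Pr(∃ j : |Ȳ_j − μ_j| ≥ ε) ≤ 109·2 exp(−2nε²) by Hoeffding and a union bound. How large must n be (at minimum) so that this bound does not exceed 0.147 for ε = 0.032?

3566

Need 2·109·exp(−2nε²) ≤ 0.147, i.e. exp(−2nε²) ≤ 0.147/218.
So 2nε² ≥ ln(218/0.147) = 7.301818.
Hence n ≥ 7.301818/(2·0.032²) = 3565.341.
The smallest integer n is 3566.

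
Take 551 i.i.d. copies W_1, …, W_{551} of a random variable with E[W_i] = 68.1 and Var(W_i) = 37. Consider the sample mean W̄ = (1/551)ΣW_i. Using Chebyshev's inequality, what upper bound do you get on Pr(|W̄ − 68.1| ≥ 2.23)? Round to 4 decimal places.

0.0135

Var(W̄) = Var(W_i)/n = 37/551 = 0.067151.
Chebyshev: Pr(|W̄ − 68.1| ≥ 2.23) ≤ Var(W̄)/(2.23)² = 37/(551·2.23²) = 0.0135.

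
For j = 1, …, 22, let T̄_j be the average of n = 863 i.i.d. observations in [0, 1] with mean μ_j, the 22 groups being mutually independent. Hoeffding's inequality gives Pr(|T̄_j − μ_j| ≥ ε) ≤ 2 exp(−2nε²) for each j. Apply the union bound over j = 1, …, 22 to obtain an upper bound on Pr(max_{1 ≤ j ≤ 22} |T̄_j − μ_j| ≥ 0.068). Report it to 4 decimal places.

Per-experiment Hoeffding bound: 2·exp(−2·863·0.068²) = 2·exp(−7.98102) = 0.00068378.
Union bound over 22 events: 22·0.00068378 = 0.01504.

0.0150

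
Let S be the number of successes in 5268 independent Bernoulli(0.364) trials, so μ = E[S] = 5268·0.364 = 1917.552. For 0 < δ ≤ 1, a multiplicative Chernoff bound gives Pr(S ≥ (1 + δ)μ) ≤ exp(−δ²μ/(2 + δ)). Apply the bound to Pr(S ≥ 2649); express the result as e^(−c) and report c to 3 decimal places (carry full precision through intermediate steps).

117.160

Write 2649 = (1 + δ)μ, so δ = 2649/1917.552 − 1 = 0.3814488…
Then the exponent is δ²μ/(2 + δ) = (2649 − μ)² / (μ·(2 + δ)) = 117.159769.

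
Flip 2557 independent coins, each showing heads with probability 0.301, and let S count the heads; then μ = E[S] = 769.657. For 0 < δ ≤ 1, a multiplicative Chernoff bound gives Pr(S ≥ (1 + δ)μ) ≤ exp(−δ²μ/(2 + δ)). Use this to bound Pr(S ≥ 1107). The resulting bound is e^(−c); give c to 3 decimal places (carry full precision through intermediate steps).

60.640

Write 1107 = (1 + δ)μ, so δ = 1107/769.657 − 1 = 0.438303…
Then the exponent is δ²μ/(2 + δ) = (1107 − μ)² / (μ·(2 + δ)) = 60.639904.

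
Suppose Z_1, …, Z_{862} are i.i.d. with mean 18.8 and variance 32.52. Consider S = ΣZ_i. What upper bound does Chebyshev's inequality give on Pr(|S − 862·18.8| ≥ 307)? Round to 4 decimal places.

Var(S) = n·Var(Z_i) = 862·32.52 = 28032.24.
Chebyshev: Pr(|S − 862·18.8| ≥ 307) ≤ Var(S)/307² = 28032.24/94249 = 0.2974.

0.2974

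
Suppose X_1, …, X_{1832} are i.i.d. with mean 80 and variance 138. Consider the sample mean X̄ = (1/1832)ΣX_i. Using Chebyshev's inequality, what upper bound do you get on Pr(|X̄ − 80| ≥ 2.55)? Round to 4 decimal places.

0.0116

Var(X̄) = Var(X_i)/n = 138/1832 = 0.075328.
Chebyshev: Pr(|X̄ − 80| ≥ 2.55) ≤ Var(X̄)/(2.55)² = 138/(1832·2.55²) = 0.0116.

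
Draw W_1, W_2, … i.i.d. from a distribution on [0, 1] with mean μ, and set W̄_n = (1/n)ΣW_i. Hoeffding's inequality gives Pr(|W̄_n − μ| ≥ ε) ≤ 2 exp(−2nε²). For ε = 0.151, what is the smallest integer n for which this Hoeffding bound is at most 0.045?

84

Require 2·exp(−2nε²) ≤ 0.045, i.e. 2nε² ≥ ln(2/0.045) = 3.794240.
So n ≥ 3.794240 / (2·0.151²) = 83.203.
The smallest integer n is 84.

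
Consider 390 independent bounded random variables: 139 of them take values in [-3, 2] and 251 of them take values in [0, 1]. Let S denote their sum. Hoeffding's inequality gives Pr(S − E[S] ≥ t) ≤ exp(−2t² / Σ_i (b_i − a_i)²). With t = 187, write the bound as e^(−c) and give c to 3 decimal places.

18.770

Σ(b_i − a_i)² = 139·5² + 251·1² = 3726.
c = 2t² / 3726 = 2·187² / 3726 = 18.7703.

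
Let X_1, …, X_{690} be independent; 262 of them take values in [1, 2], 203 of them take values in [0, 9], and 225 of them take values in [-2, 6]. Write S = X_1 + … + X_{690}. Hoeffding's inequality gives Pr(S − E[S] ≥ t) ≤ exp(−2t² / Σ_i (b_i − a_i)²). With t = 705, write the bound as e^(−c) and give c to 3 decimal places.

31.958

Σ(b_i − a_i)² = 262·1² + 203·9² + 225·8² = 31105.
c = 2t² / 31105 = 2·705² / 31105 = 31.9579.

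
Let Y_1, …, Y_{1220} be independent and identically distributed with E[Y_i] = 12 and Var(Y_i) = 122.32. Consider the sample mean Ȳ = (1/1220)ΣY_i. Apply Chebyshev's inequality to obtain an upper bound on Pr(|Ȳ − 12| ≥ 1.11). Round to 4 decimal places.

0.0814

Var(Ȳ) = Var(Y_i)/n = 122.32/1220 = 0.10026.
Chebyshev: Pr(|Ȳ − 12| ≥ 1.11) ≤ Var(Ȳ)/(1.11)² = 122.32/(1220·1.11²) = 0.0814.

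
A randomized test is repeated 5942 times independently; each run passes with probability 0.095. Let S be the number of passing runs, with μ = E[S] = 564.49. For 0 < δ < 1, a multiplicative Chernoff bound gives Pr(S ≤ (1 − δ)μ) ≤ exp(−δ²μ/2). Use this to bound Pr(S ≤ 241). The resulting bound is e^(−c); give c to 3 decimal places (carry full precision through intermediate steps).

Write 241 = (1 − δ)μ, so δ = 1 − 241/564.49 = 0.573066…
Then the exponent is δ²μ/2 = (μ − 241)²/(2μ) = 92.690553.

92.691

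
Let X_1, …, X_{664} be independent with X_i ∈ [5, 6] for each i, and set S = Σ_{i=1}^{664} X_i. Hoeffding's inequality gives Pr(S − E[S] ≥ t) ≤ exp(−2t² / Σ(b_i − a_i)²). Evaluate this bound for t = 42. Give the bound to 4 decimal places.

Σ(b_i − a_i)² = 664·(1)² = 664.
Exponent = 2·42²/664 = 5.3133.
Bound = exp(−5.3133) = 0.00493.

0.0049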